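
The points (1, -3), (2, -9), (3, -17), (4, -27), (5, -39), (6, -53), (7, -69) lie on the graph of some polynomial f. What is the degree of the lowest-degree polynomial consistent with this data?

2

Forward differences of the values at n = 1, 2, 3, 4, 5, 6, 7:
  f  : -3  -9  -17  -27  -39  -53  -69
  Δ  : -6  -8  -10  -12  -14  -16
  Δ^2: -2  -2  -2  -2  -2
  Δ^3: 0  0  0  0
  Δ^4: 0  0  0
  Δ^5: 0  0
  Δ^6: 0
The second differences are constant (-2) and nonzero, while all higher differences vanish, so the minimal degree is 2.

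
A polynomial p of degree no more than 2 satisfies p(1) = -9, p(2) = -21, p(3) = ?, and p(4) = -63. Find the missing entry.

-39

The 3 known points determine the degree-2 polynomial uniquely.
Write p(s) = as^2 + bs + c. Substituting each data point gives a linear system:
  a + b + c = -9
  4a + 2b + c = -21
  16a + 4b + c = -63
Solving the system yields a = -3, b = -3, c = -3.
So p(s) = -3s² - 3s - 3.
Then p(3) = -39.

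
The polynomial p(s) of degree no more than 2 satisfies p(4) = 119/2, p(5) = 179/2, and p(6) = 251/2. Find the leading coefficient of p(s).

3

Write p(s) = as^2 + bs + c. Substituting each data point gives a linear system:
  16a + 4b + c = 119/2
  25a + 5b + c = 179/2
  36a + 6b + c = 251/2
Solving the system yields a = 3, b = 3, c = -1/2.
So p(s) = 3s² + 3s - 1/2.
The leading coefficient is 3.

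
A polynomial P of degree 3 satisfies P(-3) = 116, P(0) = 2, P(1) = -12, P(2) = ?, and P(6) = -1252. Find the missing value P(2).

The 4 known points determine the degree-3 polynomial uniquely.
Write P(t) = at^3 + bt^2 + ct + d. Substituting each data point gives a linear system:
  -27a + 9b - 3c + d = 116
  d = 2
  a + b + c + d = -12
  216a + 36b + 6c + d = -1252
Solving the system yields a = -5, b = -4, c = -5, d = 2.
So P(t) = -5t³ - 4t² - 5t + 2.
Then P(2) = -64.

-64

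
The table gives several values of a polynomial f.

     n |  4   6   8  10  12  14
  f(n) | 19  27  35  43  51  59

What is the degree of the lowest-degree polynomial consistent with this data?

Forward differences of the values at n = 4, 6, 8, 10, 12, 14:
  f  : 19  27  35  43  51  59
  Δ  : 8  8  8  8  8
  Δ^2: 0  0  0  0
  Δ^3: 0  0  0
  Δ^4: 0  0
  Δ^5: 0
The first differences are constant (8) and nonzero, while all higher differences vanish, so the minimal degree is 1.

1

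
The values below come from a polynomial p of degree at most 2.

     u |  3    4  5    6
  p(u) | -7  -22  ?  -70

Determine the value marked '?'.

-43

The 3 known points determine the degree-2 polynomial uniquely.
Write p(u) = au^2 + bu + c. Substituting each data point gives a linear system:
  9a + 3b + c = -7
  16a + 4b + c = -22
  36a + 6b + c = -70
Solving the system yields a = -3, b = 6, c = 2.
So p(u) = -3u^2 + 6u + 2.
Then p(5) = -43.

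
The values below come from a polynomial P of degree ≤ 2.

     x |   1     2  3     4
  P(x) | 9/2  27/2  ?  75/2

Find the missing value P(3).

49/2

On equispaced nodes a degree-2 polynomial has vanishing third forward difference, so
  - P(1) + 3·P(2) - 3·P(3) + P(4) = 0.
Substituting the known values and solving for P(3):
  -3·P(3) = -147/2
  P(3) = 49/2.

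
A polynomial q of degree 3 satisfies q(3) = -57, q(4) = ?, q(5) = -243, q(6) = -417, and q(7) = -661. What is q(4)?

The 4 known points determine the degree-3 polynomial uniquely.
Write q(t) = at^3 + bt^2 + ct + d. Substituting each data point gives a linear system:
  27a + 9b + 3c + d = -57
  125a + 25b + 5c + d = -243
  216a + 36b + 6c + d = -417
  343a + 49b + 7c + d = -661
Solving the system yields a = -2, b = 1, c = -3, d = -3.
So q(t) = -2t^3 + t^2 - 3t - 3.
Then q(4) = -127.

-127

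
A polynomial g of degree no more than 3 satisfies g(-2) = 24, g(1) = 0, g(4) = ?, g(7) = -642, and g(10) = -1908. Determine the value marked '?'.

The 4 known points determine the degree-3 polynomial uniquely.
Write g(x) = ax^3 + bx^2 + cx + d. Substituting each data point gives a linear system:
  -8a + 4b - 2c + d = 24
  a + b + c + d = 0
  343a + 49b + 7c + d = -642
  1000a + 100b + 10c + d = -1908
Solving the system yields a = -2, b = 1, c = -1, d = 2.
So g(x) = -2x^3 + x^2 - x + 2.
Then g(4) = -114.

-114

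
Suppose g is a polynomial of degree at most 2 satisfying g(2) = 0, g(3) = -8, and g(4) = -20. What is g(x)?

Write g(x) = ax^2 + bx + c. Substituting each data point gives a linear system:
  4a + 2b + c = 0
  9a + 3b + c = -8
  16a + 4b + c = -20
Solving the system yields a = -2, b = 2, c = 4.
So g(x) = -2x^2 + 2x + 4.
Check: g(2) = 0. ✓

g(x) = -2x^2 + 2x + 4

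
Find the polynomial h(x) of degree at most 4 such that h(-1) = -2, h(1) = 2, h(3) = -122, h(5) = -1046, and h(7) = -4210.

Using the Lagrange interpolation formula with nodes -1, 1, 3, 5, 7:
  L_0(x) = (x - 1)(x - 3)(x - 5)(x - 7) / 384
  L_1(x) = (x + 1)(x - 3)(x - 5)(x - 7) / -96
  L_2(x) = (x + 1)(x - 1)(x - 5)(x - 7) / 64
  L_3(x) = (x + 1)(x - 1)(x - 3)(x - 7) / -96
  L_4(x) = (x + 1)(x - 1)(x - 3)(x - 5) / 384
Then h(x) = -2·L_0(x) + 2·L_1(x) - 122·L_2(x) - 1046·L_3(x) - 4210·L_4(x).
Expanding and collecting terms gives h(x) = -2x^4 + 2x^3 - 2x^2 + 4.
Check: h(7) = -4210. ✓

h(x) = -2x^4 + 2x^3 - 2x^2 + 4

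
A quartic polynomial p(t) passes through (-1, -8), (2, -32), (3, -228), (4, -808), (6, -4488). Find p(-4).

-1208

Write p(t) = at^4 + bt^3 + ct^2 + dt + e. Substituting each data point gives a linear system:
  a - b + c - d + e = -8
  16a + 8b + 4c + 2d + e = -32
  81a + 27b + 9c + 3d + e = -228
  256a + 64b + 16c + 4d + e = -808
  1296a + 216b + 36c + 6d + e = -4488
Solving the system yields a = -4, b = 3, c = 1, d = 2, e = 0.
So p(t) = -4t⁴ + 3t³ + t² + 2t.
Then p(-4) = -1208.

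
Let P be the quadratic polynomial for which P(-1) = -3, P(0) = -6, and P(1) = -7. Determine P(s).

P(s) = s^2 - 2s - 6

Write P(s) = as^2 + bs + c. Substituting each data point gives a linear system:
  a - b + c = -3
  c = -6
  a + b + c = -7
Solving the system yields a = 1, b = -2, c = -6.
So P(s) = s^2 - 2s - 6.
Check: P(-1) = -3. ✓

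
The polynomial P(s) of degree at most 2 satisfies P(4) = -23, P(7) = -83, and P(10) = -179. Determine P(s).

P(s) = -2s^2 + 2s + 1

Write P(s) = as^2 + bs + c. Substituting each data point gives a linear system:
  16a + 4b + c = -23
  49a + 7b + c = -83
  100a + 10b + c = -179
Solving the system yields a = -2, b = 2, c = 1.
So P(s) = -2s^2 + 2s + 1.
Check: P(10) = -179. ✓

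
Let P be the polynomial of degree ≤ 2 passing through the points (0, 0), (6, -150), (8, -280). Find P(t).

Write P(t) = at^2 + bt + c. Substituting each data point gives a linear system:
  c = 0
  36a + 6b + c = -150
  64a + 8b + c = -280
Solving the system yields a = -5, b = 5, c = 0.
So P(t) = -5t^2 + 5t.
Check: P(6) = -150. ✓

P(t) = -5t^2 + 5t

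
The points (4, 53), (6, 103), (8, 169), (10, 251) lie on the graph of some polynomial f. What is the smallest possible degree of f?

2

Forward differences of the values at s = 4, 6, 8, 10:
  f  : 53  103  169  251
  Δ  : 50  66  82
  Δ^2: 16  16
  Δ^3: 0
The second differences are constant (16) and nonzero, while all higher differences vanish, so the minimal degree is 2.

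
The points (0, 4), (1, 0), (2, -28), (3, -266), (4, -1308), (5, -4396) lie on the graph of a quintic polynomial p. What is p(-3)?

652

Forward differences of the values at t = 0, 1, 2, 3, 4, 5:
  p  : 4  0  -28  -266  -1308  -4396
  Δ  : -4  -28  -238  -1042  -3088
  Δ^2: -24  -210  -804  -2046
  Δ^3: -186  -594  -1242
  Δ^4: -408  -648
  Δ^5: -240
The fifth differences are constant, confirming degree 5.
Interpolating (Newton forward form) and evaluating at t = -3 gives p(-3) = 652.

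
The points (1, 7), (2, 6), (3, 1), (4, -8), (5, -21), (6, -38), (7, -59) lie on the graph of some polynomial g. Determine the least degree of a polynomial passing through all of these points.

Forward differences of the values at t = 1, 2, 3, 4, 5, 6, 7:
  g  : 7  6  1  -8  -21  -38  -59
  Δ  : -1  -5  -9  -13  -17  -21
  Δ^2: -4  -4  -4  -4  -4
  Δ^3: 0  0  0  0
  Δ^4: 0  0  0
  Δ^5: 0  0
  Δ^6: 0
The second differences are constant (-4) and nonzero, while all higher differences vanish, so the minimal degree is 2.

2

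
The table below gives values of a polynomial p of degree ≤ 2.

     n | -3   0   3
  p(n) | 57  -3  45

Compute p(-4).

Using the Lagrange interpolation formula with nodes -3, 0, 3:
  L_0(n) = n(n - 3) / 18
  L_1(n) = (n + 3)(n - 3) / -9
  L_2(n) = (n + 3)n / 18
Then p(n) = 57·L_0(n) - 3·L_1(n) + 45·L_2(n).
Expanding and collecting terms gives p(n) = 6n^2 - 2n - 3.
Evaluating at n = -4: p(-4) = 101.

101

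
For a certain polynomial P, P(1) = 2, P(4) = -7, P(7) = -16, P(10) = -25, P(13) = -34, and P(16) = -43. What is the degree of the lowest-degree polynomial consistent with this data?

1

Forward differences of the values at n = 1, 4, 7, 10, 13, 16:
  P  : 2  -7  -16  -25  -34  -43
  Δ  : -9  -9  -9  -9  -9
  Δ^2: 0  0  0  0
  Δ^3: 0  0  0
  Δ^4: 0  0
  Δ^5: 0
The first differences are constant (-9) and nonzero, while all higher differences vanish, so the minimal degree is 1.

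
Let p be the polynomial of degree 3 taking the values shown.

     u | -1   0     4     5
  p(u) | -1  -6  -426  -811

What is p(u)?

Write p(u) = au^3 + bu^2 + cu + d. Substituting each data point gives a linear system:
  -a + b - c + d = -1
  d = -6
  64a + 16b + 4c + d = -426
  125a + 25b + 5c + d = -811
Solving the system yields a = -6, b = -2, c = -1, d = -6.
So p(u) = -6u^3 - 2u^2 - u - 6.
Check: p(0) = -6. ✓

p(u) = -6u^3 - 2u^2 - u - 6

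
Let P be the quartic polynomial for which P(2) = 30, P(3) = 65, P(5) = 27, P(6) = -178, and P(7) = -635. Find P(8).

Using the Lagrange interpolation formula with nodes 2, 3, 5, 6, 7:
  L_0(n) = (n - 3)(n - 5)(n - 6)(n - 7) / 60
  L_1(n) = (n - 2)(n - 5)(n - 6)(n - 7) / -24
  L_2(n) = (n - 2)(n - 3)(n - 6)(n - 7) / 12
  L_3(n) = (n - 2)(n - 3)(n - 5)(n - 7) / -12
  L_4(n) = (n - 2)(n - 3)(n - 5)(n - 6) / 40
Then P(n) = 30·L_0(n) + 65·L_1(n) + 27·L_2(n) - 178·L_3(n) - 635·L_4(n).
Expanding and collecting terms gives P(n) = -n⁴ + 5n³ + n² + 2.
Evaluating at n = 8: P(8) = -1470.

-1470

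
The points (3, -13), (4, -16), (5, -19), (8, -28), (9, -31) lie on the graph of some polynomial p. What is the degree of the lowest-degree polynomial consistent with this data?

1

Divided differences on the nodes 3, 4, 5, 8, 9:
  order 0: -13  -16  -19  -28  -31
  order 1: -3  -3  -3  -3
  order 2: 0  0  0
  order 3: 0  0
  order 4: 0
The order-1 divided differences are all -3 (nonzero) and every higher order vanishes, so the data lies on a polynomial of degree exactly 1.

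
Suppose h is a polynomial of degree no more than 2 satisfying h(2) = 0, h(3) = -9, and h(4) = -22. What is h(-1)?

Forward differences of the values at x = 2, 3, 4:
  h  : 0  -9  -22
  Δ  : -9  -13
  Δ^2: -4
The second differences are constant, confirming degree 2.
Interpolating (Newton forward form) and evaluating at x = -1 gives h(-1) = 3.

3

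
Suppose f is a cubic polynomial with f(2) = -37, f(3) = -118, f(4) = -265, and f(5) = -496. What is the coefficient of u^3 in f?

Write f(u) = au^3 + bu^2 + cu + d. Substituting each data point gives a linear system:
  8a + 4b + 2c + d = -37
  27a + 9b + 3c + d = -118
  64a + 16b + 4c + d = -265
  125a + 25b + 5c + d = -496
Solving the system yields a = -3, b = -6, c = 6, d = -1.
So f(u) = -3u³ - 6u² + 6u - 1.
The leading coefficient is -3.

-3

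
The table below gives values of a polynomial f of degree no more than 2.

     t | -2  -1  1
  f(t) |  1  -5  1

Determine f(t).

Write f(t) = at^2 + bt + c. Substituting each data point gives a linear system:
  4a - 2b + c = 1
  a - b + c = -5
  a + b + c = 1
Solving the system yields a = 3, b = 3, c = -5.
So f(t) = 3t² + 3t - 5.
Check: f(-2) = 1. ✓

f(t) = 3t^2 + 3t - 5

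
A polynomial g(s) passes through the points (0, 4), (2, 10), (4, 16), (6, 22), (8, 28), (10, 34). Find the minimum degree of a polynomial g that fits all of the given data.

Forward differences of the values at s = 0, 2, 4, 6, 8, 10:
  g  : 4  10  16  22  28  34
  Δ  : 6  6  6  6  6
  Δ^2: 0  0  0  0
  Δ^3: 0  0  0
  Δ^4: 0  0
  Δ^5: 0
The first differences are constant (6) and nonzero, while all higher differences vanish, so the minimal degree is 1.

1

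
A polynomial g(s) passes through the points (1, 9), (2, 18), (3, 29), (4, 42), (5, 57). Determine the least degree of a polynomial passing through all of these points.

Forward differences of the values at s = 1, 2, 3, 4, 5:
  g  : 9  18  29  42  57
  Δ  : 9  11  13  15
  Δ^2: 2  2  2
  Δ^3: 0  0
  Δ^4: 0
The second differences are constant (2) and nonzero, while all higher differences vanish, so the minimal degree is 2.

2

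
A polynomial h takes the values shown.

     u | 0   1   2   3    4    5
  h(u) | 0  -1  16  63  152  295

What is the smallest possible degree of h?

Forward differences of the values at u = 0, 1, 2, 3, 4, 5:
  h  : 0  -1  16  63  152  295
  Δ  : -1  17  47  89  143
  Δ^2: 18  30  42  54
  Δ^3: 12  12  12
  Δ^4: 0  0
  Δ^5: 0
The third differences are constant (12) and nonzero, while all higher differences vanish, so the minimal degree is 3.

3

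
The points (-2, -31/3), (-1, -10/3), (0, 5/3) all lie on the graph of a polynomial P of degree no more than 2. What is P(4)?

Write P(n) = an^2 + bn + c. Substituting each data point gives a linear system:
  4a - 2b + c = -31/3
  a - b + c = -10/3
  c = 5/3
Solving the system yields a = -1, b = 4, c = 5/3.
So P(n) = -n² + 4n + 5/3.
Then P(4) = 5/3.

5/3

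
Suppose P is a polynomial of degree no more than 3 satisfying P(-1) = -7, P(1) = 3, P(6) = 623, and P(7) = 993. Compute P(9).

2123

Using the Lagrange interpolation formula with nodes -1, 1, 6, 7:
  L_0(n) = (n - 1)(n - 6)(n - 7) / -112
  L_1(n) = (n + 1)(n - 6)(n - 7) / 60
  L_2(n) = (n + 1)(n - 1)(n - 7) / -35
  L_3(n) = (n + 1)(n - 1)(n - 6) / 48
Then P(n) = -7·L_0(n) + 3·L_1(n) + 623·L_2(n) + 993·L_3(n).
Expanding and collecting terms gives P(n) = 3n^3 - n^2 + 2n - 1.
Evaluating at n = 9: P(9) = 2123.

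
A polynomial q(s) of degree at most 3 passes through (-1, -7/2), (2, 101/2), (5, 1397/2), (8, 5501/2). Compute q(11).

Write q(s) = as^3 + bs^2 + cs + d. Substituting each data point gives a linear system:
  -a + b - c + d = -7/2
  8a + 4b + 2c + d = 101/2
  125a + 25b + 5c + d = 1397/2
  512a + 64b + 8c + d = 5501/2
Solving the system yields a = 5, b = 3, c = 0, d = -3/2.
So q(s) = 5s³ + 3s² - 3/2.
Then q(11) = 14033/2.

14033/2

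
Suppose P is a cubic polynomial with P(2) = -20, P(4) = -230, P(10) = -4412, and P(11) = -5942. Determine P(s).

P(s) = -5s^3 + 6s^2 - s - 2

Write P(s) = as^3 + bs^2 + cs + d. Substituting each data point gives a linear system:
  8a + 4b + 2c + d = -20
  64a + 16b + 4c + d = -230
  1000a + 100b + 10c + d = -4412
  1331a + 121b + 11c + d = -5942
Solving the system yields a = -5, b = 6, c = -1, d = -2.
So P(s) = -5s^3 + 6s^2 - s - 2.
Check: P(10) = -4412. ✓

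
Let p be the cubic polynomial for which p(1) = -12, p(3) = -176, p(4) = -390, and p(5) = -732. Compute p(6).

-1232

Write p(u) = au^3 + bu^2 + cu + d. Substituting each data point gives a linear system:
  a + b + c + d = -12
  27a + 9b + 3c + d = -176
  64a + 16b + 4c + d = -390
  125a + 25b + 5c + d = -732
Solving the system yields a = -5, b = -4, c = -1, d = -2.
So p(u) = -5u³ - 4u² - u - 2.
Then p(6) = -1232.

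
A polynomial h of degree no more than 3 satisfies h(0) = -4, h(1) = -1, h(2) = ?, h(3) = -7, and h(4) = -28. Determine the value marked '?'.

0

On equispaced nodes a degree-3 polynomial has vanishing fourth forward difference, so
  h(0) - 4·h(1) + 6·h(2) - 4·h(3) + h(4) = 0.
Substituting the known values and solving for h(2):
  6·h(2) = 0
  h(2) = 0.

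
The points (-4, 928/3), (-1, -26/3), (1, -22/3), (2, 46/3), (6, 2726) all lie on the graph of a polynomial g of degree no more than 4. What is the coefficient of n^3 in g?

Write g(n) = an^4 + bn^3 + cn^2 + dn + e. Substituting each data point gives a linear system:
  256a - 64b + 16c - 4d + e = 928/3
  a - b + c - d + e = -26/3
  a + b + c + d + e = -22/3
  16a + 8b + 4c + 2d + e = 46/3
  1296a + 216b + 36c + 6d + e = 2726
Solving the system yields a = 2, b = 5/3, c = -6, d = -1, e = -4.
So g(n) = 2n⁴ + (5/3)n³ - 6n² - n - 4.
The coefficient of n^3 is 5/3.

5/3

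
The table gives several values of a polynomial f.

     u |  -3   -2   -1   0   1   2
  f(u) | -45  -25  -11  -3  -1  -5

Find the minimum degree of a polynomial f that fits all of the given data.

Forward differences of the values at u = -3, -2, -1, 0, 1, 2:
  f  : -45  -25  -11  -3  -1  -5
  Δ  : 20  14  8  2  -4
  Δ^2: -6  -6  -6  -6
  Δ^3: 0  0  0
  Δ^4: 0  0
  Δ^5: 0
The second differences are constant (-6) and nonzero, while all higher differences vanish, so the minimal degree is 2.

2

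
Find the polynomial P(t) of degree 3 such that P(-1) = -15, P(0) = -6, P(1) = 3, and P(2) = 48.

P(t) = 6t^3 + 3t - 6

Write P(t) = at^3 + bt^2 + ct + d. Substituting each data point gives a linear system:
  -a + b - c + d = -15
  d = -6
  a + b + c + d = 3
  8a + 4b + 2c + d = 48
Solving the system yields a = 6, b = 0, c = 3, d = -6.
So P(t) = 6t^3 + 3t - 6.
Check: P(-1) = -15. ✓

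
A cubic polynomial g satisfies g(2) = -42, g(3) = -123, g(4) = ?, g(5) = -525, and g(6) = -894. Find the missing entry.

-276

On equispaced nodes a degree-3 polynomial has vanishing fourth forward difference, so
  g(2) - 4·g(3) + 6·g(4) - 4·g(5) + g(6) = 0.
Substituting the known values and solving for g(4):
  6·g(4) = -1656
  g(4) = -276.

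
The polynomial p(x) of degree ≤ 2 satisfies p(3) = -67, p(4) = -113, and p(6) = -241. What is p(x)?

p(x) = -6x^2 - 4x - 1

Using the Lagrange interpolation formula with nodes 3, 4, 6:
  L_0(x) = (x - 4)(x - 6) / 3
  L_1(x) = (x - 3)(x - 6) / -2
  L_2(x) = (x - 3)(x - 4) / 6
Then p(x) = -67·L_0(x) - 113·L_1(x) - 241·L_2(x).
Expanding and collecting terms gives p(x) = -6x² - 4x - 1.
Check: p(4) = -113. ✓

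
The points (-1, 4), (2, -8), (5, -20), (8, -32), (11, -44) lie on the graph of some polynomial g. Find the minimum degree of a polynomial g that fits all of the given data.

Forward differences of the values at n = -1, 2, 5, 8, 11:
  g  : 4  -8  -20  -32  -44
  Δ  : -12  -12  -12  -12
  Δ^2: 0  0  0
  Δ^3: 0  0
  Δ^4: 0
The first differences are constant (-12) and nonzero, while all higher differences vanish, so the minimal degree is 1.

1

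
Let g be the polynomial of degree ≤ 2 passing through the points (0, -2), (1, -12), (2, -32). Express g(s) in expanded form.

Write g(s) = as^2 + bs + c. Substituting each data point gives a linear system:
  c = -2
  a + b + c = -12
  4a + 2b + c = -32
Solving the system yields a = -5, b = -5, c = -2.
So g(s) = -5s^2 - 5s - 2.
Check: g(2) = -32. ✓

g(s) = -5s^2 - 5s - 2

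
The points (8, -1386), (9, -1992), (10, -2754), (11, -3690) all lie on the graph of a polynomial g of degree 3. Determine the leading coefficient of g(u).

-3

Write g(u) = au^3 + bu^2 + cu + d. Substituting each data point gives a linear system:
  512a + 64b + 8c + d = -1386
  729a + 81b + 9c + d = -1992
  1000a + 100b + 10c + d = -2754
  1331a + 121b + 11c + d = -3690
Solving the system yields a = -3, b = 3, c = -6, d = 6.
So g(u) = -3u³ + 3u² - 6u + 6.
The leading coefficient is -3.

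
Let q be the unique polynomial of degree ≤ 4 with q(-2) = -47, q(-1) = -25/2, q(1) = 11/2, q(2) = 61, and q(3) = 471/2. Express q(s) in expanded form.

Write q(s) = as^4 + bs^3 + cs^2 + ds + e. Substituting each data point gives a linear system:
  16a - 8b + 4c - 2d + e = -47
  a - b + c - d + e = -25/2
  a + b + c + d + e = 11/2
  16a + 8b + 4c + 2d + e = 61
  81a + 27b + 9c + 3d + e = 471/2
Solving the system yields a = 1, b = 6, c = -3/2, d = 3, e = -3.
So q(s) = s⁴ + 6s³ - (3/2)s² + 3s - 3.
Check: q(-2) = -47. ✓

q(s) = s^4 + 6s^3 - (3/2)s^2 + 3s - 3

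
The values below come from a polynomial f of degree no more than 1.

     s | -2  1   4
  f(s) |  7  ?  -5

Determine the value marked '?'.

On equispaced nodes a degree-1 polynomial has vanishing second forward difference, so
  f(-2) - 2·f(1) + f(4) = 0.
Substituting the known values and solving for f(1):
  -2·f(1) = -2
  f(1) = 1.

1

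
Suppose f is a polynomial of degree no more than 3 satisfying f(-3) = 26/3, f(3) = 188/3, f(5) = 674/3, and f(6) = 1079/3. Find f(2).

71/3

Write f(t) = at^3 + bt^2 + ct + d. Substituting each data point gives a linear system:
  -27a + 9b - 3c + d = 26/3
  27a + 9b + 3c + d = 188/3
  125a + 25b + 5c + d = 674/3
  216a + 36b + 6c + d = 1079/3
Solving the system yields a = 1, b = 4, c = 0, d = -1/3.
So f(t) = t^3 + 4t^2 - 1/3.
Then f(2) = 71/3.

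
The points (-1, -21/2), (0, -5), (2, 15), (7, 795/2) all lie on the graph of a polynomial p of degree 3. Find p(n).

Write p(n) = an^3 + bn^2 + cn + d. Substituting each data point gives a linear system:
  -a + b - c + d = -21/2
  d = -5
  8a + 4b + 2c + d = 15
  343a + 49b + 7c + d = 795/2
Solving the system yields a = 1, b = 1/2, c = 5, d = -5.
So p(n) = n³ + (1/2)n² + 5n - 5.
Check: p(2) = 15. ✓

p(n) = n^3 + (1/2)n^2 + 5n - 5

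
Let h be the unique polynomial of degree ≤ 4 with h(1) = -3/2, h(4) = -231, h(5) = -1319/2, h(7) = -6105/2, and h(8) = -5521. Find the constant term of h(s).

3

Write h(s) = as^4 + bs^3 + cs^2 + ds + e. Substituting each data point gives a linear system:
  a + b + c + d + e = -3/2
  256a + 64b + 16c + 4d + e = -231
  625a + 125b + 25c + 5d + e = -1319/2
  2401a + 343b + 49c + 7d + e = -6105/2
  4096a + 512b + 64c + 8d + e = -5521
Solving the system yields a = -2, b = 6, c = -6, d = -5/2, e = 3.
So h(s) = -2s⁴ + 6s³ - 6s² - (5/2)s + 3.
The constant term is 3.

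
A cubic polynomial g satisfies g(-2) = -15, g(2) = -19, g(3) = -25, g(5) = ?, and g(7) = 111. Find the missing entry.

-1

The 4 known points determine the degree-3 polynomial uniquely.
Write g(u) = au^3 + bu^2 + cu + d. Substituting each data point gives a linear system:
  -8a + 4b - 2c + d = -15
  8a + 4b + 2c + d = -19
  27a + 9b + 3c + d = -25
  343a + 49b + 7c + d = 111
Solving the system yields a = 1, b = -4, c = -5, d = -1.
So g(u) = u³ - 4u² - 5u - 1.
Then g(5) = -1.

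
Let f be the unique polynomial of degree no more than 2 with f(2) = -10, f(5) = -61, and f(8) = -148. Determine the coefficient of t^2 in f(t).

-2

Write f(t) = at^2 + bt + c. Substituting each data point gives a linear system:
  4a + 2b + c = -10
  25a + 5b + c = -61
  64a + 8b + c = -148
Solving the system yields a = -2, b = -3, c = 4.
So f(t) = -2t^2 - 3t + 4.
The leading coefficient is -2.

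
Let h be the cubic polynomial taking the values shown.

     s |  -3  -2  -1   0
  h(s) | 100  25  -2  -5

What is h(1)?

Forward differences of the values at s = -3, -2, -1, 0:
  h  : 100  25  -2  -5
  Δ  : -75  -27  -3
  Δ^2: 48  24
  Δ^3: -24
The third differences are constant, confirming degree 3.
Interpolating (Newton forward form) and evaluating at s = 1 gives h(1) = -8.

-8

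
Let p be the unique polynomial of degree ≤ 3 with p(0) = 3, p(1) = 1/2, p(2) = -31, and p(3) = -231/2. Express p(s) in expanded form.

Write p(s) = as^3 + bs^2 + cs + d. Substituting each data point gives a linear system:
  d = 3
  a + b + c + d = 1/2
  8a + 4b + 2c + d = -31
  27a + 9b + 3c + d = -231/2
Solving the system yields a = -4, b = -5/2, c = 4, d = 3.
So p(s) = -4s^3 - (5/2)s^2 + 4s + 3.
Check: p(0) = 3. ✓

p(s) = -4s^3 - (5/2)s^2 + 4s + 3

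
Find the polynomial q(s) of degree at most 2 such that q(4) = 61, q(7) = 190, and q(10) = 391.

Write q(s) = as^2 + bs + c. Substituting each data point gives a linear system:
  16a + 4b + c = 61
  49a + 7b + c = 190
  100a + 10b + c = 391
Solving the system yields a = 4, b = -1, c = 1.
So q(s) = 4s^2 - s + 1.
Check: q(10) = 391. ✓

q(s) = 4s^2 - s + 1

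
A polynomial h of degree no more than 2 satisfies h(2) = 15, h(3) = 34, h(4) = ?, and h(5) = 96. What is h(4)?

The 3 known points determine the degree-2 polynomial uniquely.
Write h(t) = at^2 + bt + c. Substituting each data point gives a linear system:
  4a + 2b + c = 15
  9a + 3b + c = 34
  25a + 5b + c = 96
Solving the system yields a = 4, b = -1, c = 1.
So h(t) = 4t^2 - t + 1.
Then h(4) = 61.

61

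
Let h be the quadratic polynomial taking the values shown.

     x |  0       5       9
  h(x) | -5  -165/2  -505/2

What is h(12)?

-443

Using the Lagrange interpolation formula with nodes 0, 5, 9:
  L_0(x) = (x - 5)(x - 9) / 45
  L_1(x) = x(x - 9) / -20
  L_2(x) = x(x - 5) / 36
Then h(x) = -5·L_0(x) - 165/2·L_1(x) - 505/2·L_2(x).
Expanding and collecting terms gives h(x) = -3x^2 - (1/2)x - 5.
Evaluating at x = 12: h(12) = -443.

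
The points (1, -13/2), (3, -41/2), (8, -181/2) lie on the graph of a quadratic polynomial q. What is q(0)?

Write q(t) = at^2 + bt + c. Substituting each data point gives a linear system:
  a + b + c = -13/2
  9a + 3b + c = -41/2
  64a + 8b + c = -181/2
Solving the system yields a = -1, b = -3, c = -5/2.
So q(t) = -t^2 - 3t - 5/2.
Then q(0) = -5/2.

-5/2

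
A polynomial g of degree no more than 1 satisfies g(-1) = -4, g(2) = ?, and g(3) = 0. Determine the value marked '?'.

-1

The 2 known points determine the degree-1 polynomial uniquely.
Write g(x) = ax + b. Substituting each data point gives a linear system:
  -a + b = -4
  3a + b = 0
Solving the system yields a = 1, b = -3.
So g(x) = x - 3.
Then g(2) = -1.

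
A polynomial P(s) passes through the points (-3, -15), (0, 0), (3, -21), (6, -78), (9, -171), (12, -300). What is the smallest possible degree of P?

2

Forward differences of the values at s = -3, 0, 3, 6, 9, 12:
  P  : -15  0  -21  -78  -171  -300
  Δ  : 15  -21  -57  -93  -129
  Δ^2: -36  -36  -36  -36
  Δ^3: 0  0  0
  Δ^4: 0  0
  Δ^5: 0
The second differences are constant (-36) and nonzero, while all higher differences vanish, so the minimal degree is 2.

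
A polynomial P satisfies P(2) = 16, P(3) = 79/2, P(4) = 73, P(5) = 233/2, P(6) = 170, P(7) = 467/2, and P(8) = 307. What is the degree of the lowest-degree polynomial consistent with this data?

Forward differences of the values at u = 2, 3, 4, 5, 6, 7, 8:
  P  : 16  79/2  73  233/2  170  467/2  307
  Δ  : 47/2  67/2  87/2  107/2  127/2  147/2
  Δ^2: 10  10  10  10  10
  Δ^3: 0  0  0  0
  Δ^4: 0  0  0
  Δ^5: 0  0
  Δ^6: 0
The second differences are constant (10) and nonzero, while all higher differences vanish, so the minimal degree is 2.

2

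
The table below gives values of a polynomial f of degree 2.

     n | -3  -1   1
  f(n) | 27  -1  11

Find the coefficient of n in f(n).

6

Write f(n) = an^2 + bn + c. Substituting each data point gives a linear system:
  9a - 3b + c = 27
  a - b + c = -1
  a + b + c = 11
Solving the system yields a = 5, b = 6, c = 0.
So f(n) = 5n² + 6n.
The coefficient of n is 6.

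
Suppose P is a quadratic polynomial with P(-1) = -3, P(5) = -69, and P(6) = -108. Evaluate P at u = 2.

0

Using the Lagrange interpolation formula with nodes -1, 5, 6:
  L_0(u) = (u - 5)(u - 6) / 42
  L_1(u) = (u + 1)(u - 6) / -6
  L_2(u) = (u + 1)(u - 5) / 7
Then P(u) = -3·L_0(u) - 69·L_1(u) - 108·L_2(u).
Expanding and collecting terms gives P(u) = -4u² + 5u + 6.
Evaluating at u = 2: P(2) = 0.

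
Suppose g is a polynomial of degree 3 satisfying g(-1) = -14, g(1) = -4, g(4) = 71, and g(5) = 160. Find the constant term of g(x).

-5

Write g(x) = ax^3 + bx^2 + cx + d. Substituting each data point gives a linear system:
  -a + b - c + d = -14
  a + b + c + d = -4
  64a + 16b + 4c + d = 71
  125a + 25b + 5c + d = 160
Solving the system yields a = 2, b = -4, c = 3, d = -5.
So g(x) = 2x³ - 4x² + 3x - 5.
The constant term is -5.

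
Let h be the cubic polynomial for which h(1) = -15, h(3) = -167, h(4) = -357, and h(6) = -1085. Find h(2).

-61

Write h(u) = au^3 + bu^2 + cu + d. Substituting each data point gives a linear system:
  a + b + c + d = -15
  27a + 9b + 3c + d = -167
  64a + 16b + 4c + d = -357
  216a + 36b + 6c + d = -1085
Solving the system yields a = -4, b = -6, c = 0, d = -5.
So h(u) = -4u³ - 6u² - 5.
Then h(2) = -61.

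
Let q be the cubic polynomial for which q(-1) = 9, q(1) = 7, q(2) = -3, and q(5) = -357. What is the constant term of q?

3

Write q(x) = ax^3 + bx^2 + cx + d. Substituting each data point gives a linear system:
  -a + b - c + d = 9
  a + b + c + d = 7
  8a + 4b + 2c + d = -3
  125a + 25b + 5c + d = -357
Solving the system yields a = -4, b = 5, c = 3, d = 3.
So q(x) = -4x^3 + 5x^2 + 3x + 3.
The constant term is 3.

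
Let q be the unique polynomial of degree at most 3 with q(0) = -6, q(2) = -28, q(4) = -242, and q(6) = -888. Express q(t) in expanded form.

q(t) = -5t^3 + 6t^2 - 3t - 6

Write q(t) = at^3 + bt^2 + ct + d. Substituting each data point gives a linear system:
  d = -6
  8a + 4b + 2c + d = -28
  64a + 16b + 4c + d = -242
  216a + 36b + 6c + d = -888
Solving the system yields a = -5, b = 6, c = -3, d = -6.
So q(t) = -5t³ + 6t² - 3t - 6.
Check: q(0) = -6. ✓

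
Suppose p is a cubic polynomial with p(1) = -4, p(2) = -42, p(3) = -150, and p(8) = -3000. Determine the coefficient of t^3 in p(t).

-6

Write p(t) = at^3 + bt^2 + ct + d. Substituting each data point gives a linear system:
  a + b + c + d = -4
  8a + 4b + 2c + d = -42
  27a + 9b + 3c + d = -150
  512a + 64b + 8c + d = -3000
Solving the system yields a = -6, b = 1, c = 1, d = 0.
So p(t) = -6t^3 + t^2 + t.
The leading coefficient is -6.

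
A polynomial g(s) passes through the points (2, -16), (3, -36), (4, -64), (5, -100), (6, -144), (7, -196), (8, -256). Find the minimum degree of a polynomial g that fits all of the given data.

2

Forward differences of the values at s = 2, 3, 4, 5, 6, 7, 8:
  g  : -16  -36  -64  -100  -144  -196  -256
  Δ  : -20  -28  -36  -44  -52  -60
  Δ^2: -8  -8  -8  -8  -8
  Δ^3: 0  0  0  0
  Δ^4: 0  0  0
  Δ^5: 0  0
  Δ^6: 0
The second differences are constant (-8) and nonzero, while all higher differences vanish, so the minimal degree is 2.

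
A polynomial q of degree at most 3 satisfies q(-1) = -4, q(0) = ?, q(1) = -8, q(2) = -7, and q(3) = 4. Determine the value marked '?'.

The 4 known points determine the degree-3 polynomial uniquely.
Write q(s) = as^3 + bs^2 + cs + d. Substituting each data point gives a linear system:
  -a + b - c + d = -4
  a + b + c + d = -8
  8a + 4b + 2c + d = -7
  27a + 9b + 3c + d = 4
Solving the system yields a = 1, b = -1, c = -3, d = -5.
So q(s) = s^3 - s^2 - 3s - 5.
Then q(0) = -5.

-5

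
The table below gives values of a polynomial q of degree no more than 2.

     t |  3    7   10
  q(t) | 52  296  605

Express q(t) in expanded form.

Write q(t) = at^2 + bt + c. Substituting each data point gives a linear system:
  9a + 3b + c = 52
  49a + 7b + c = 296
  100a + 10b + c = 605
Solving the system yields a = 6, b = 1, c = -5.
So q(t) = 6t^2 + t - 5.
Check: q(7) = 296. ✓

q(t) = 6t^2 + t - 5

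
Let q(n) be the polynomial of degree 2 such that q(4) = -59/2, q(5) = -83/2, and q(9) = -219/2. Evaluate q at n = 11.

-311/2

Using the Lagrange interpolation formula with nodes 4, 5, 9:
  L_0(n) = (n - 5)(n - 9) / 5
  L_1(n) = (n - 4)(n - 9) / -4
  L_2(n) = (n - 4)(n - 5) / 20
Then q(n) = -59/2·L_0(n) - 83/2·L_1(n) - 219/2·L_2(n).
Expanding and collecting terms gives q(n) = -n^2 - 3n - 3/2.
Evaluating at n = 11: q(11) = -311/2.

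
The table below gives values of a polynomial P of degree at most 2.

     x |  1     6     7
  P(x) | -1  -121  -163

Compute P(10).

-325

Write P(x) = ax^2 + bx + c. Substituting each data point gives a linear system:
  a + b + c = -1
  36a + 6b + c = -121
  49a + 7b + c = -163
Solving the system yields a = -3, b = -3, c = 5.
So P(x) = -3x² - 3x + 5.
Then P(10) = -325.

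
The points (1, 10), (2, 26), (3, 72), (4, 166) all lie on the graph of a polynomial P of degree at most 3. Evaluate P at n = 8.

Forward differences of the values at n = 1, 2, 3, 4:
  P  : 10  26  72  166
  Δ  : 16  46  94
  Δ^2: 30  48
  Δ^3: 18
The third differences are constant, confirming degree 3.
Interpolating (Newton forward form) and evaluating at n = 8 gives P(8) = 1382.

1382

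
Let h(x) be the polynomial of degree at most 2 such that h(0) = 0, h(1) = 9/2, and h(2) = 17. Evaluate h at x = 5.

Forward differences of the values at x = 0, 1, 2:
  h  : 0  9/2  17
  Δ  : 9/2  25/2
  Δ^2: 8
The second differences are constant, confirming degree 2.
Interpolating (Newton forward form) and evaluating at x = 5 gives h(5) = 205/2.

205/2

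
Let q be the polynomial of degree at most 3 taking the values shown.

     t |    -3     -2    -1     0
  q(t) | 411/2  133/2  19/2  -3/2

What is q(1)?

Forward differences of the values at t = -3, -2, -1, 0:
  q  : 411/2  133/2  19/2  -3/2
  Δ  : -139  -57  -11
  Δ^2: 82  46
  Δ^3: -36
The third differences are constant, confirming degree 3.
Interpolating (Newton forward form) and evaluating at t = 1 gives q(1) = -5/2.

-5/2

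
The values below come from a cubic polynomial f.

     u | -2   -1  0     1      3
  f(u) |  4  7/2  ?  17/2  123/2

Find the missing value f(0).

3

The 4 known points determine the degree-3 polynomial uniquely.
Write f(u) = au^3 + bu^2 + cu + d. Substituting each data point gives a linear system:
  -8a + 4b - 2c + d = 4
  -a + b - c + d = 7/2
  a + b + c + d = 17/2
  27a + 9b + 3c + d = 123/2
Solving the system yields a = 1, b = 3, c = 3/2, d = 3.
So f(u) = u^3 + 3u^2 + (3/2)u + 3.
Then f(0) = 3.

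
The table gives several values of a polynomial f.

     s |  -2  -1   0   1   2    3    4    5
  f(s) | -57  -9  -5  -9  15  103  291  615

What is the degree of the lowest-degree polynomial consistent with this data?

3

Forward differences of the values at s = -2, -1, 0, 1, 2, 3, 4, 5:
  f  : -57  -9  -5  -9  15  103  291  615
  Δ  : 48  4  -4  24  88  188  324
  Δ^2: -44  -8  28  64  100  136
  Δ^3: 36  36  36  36  36
  Δ^4: 0  0  0  0
  Δ^5: 0  0  0
  Δ^6: 0  0
  Δ^7: 0
The third differences are constant (36) and nonzero, while all higher differences vanish, so the minimal degree is 3.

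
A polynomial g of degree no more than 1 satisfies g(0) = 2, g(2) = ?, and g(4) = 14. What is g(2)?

8

On equispaced nodes a degree-1 polynomial has vanishing second forward difference, so
  g(0) - 2·g(2) + g(4) = 0.
Substituting the known values and solving for g(2):
  -2·g(2) = -16
  g(2) = 8.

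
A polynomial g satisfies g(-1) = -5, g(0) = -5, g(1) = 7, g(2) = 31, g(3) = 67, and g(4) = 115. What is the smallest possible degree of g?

2

Forward differences of the values at t = -1, 0, 1, 2, 3, 4:
  g  : -5  -5  7  31  67  115
  Δ  : 0  12  24  36  48
  Δ^2: 12  12  12  12
  Δ^3: 0  0  0
  Δ^4: 0  0
  Δ^5: 0
The second differences are constant (12) and nonzero, while all higher differences vanish, so the minimal degree is 2.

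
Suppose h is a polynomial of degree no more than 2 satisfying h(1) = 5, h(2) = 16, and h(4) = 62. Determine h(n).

Write h(n) = an^2 + bn + c. Substituting each data point gives a linear system:
  a + b + c = 5
  4a + 2b + c = 16
  16a + 4b + c = 62
Solving the system yields a = 4, b = -1, c = 2.
So h(n) = 4n² - n + 2.
Check: h(1) = 5. ✓

h(n) = 4n^2 - n + 2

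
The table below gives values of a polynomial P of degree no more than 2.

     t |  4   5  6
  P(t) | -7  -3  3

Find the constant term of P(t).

-3

Write P(t) = at^2 + bt + c. Substituting each data point gives a linear system:
  16a + 4b + c = -7
  25a + 5b + c = -3
  36a + 6b + c = 3
Solving the system yields a = 1, b = -5, c = -3.
So P(t) = t² - 5t - 3.
The constant term is -3.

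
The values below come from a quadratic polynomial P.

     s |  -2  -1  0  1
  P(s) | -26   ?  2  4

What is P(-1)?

-8

On equispaced nodes a degree-2 polynomial has vanishing third forward difference, so
  - P(-2) + 3·P(-1) - 3·P(0) + P(1) = 0.
Substituting the known values and solving for P(-1):
  3·P(-1) = -24
  P(-1) = -8.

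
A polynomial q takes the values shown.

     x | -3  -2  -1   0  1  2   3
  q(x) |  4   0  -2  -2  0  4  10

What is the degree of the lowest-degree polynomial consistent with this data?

Forward differences of the values at x = -3, -2, -1, 0, 1, 2, 3:
  q  : 4  0  -2  -2  0  4  10
  Δ  : -4  -2  0  2  4  6
  Δ^2: 2  2  2  2  2
  Δ^3: 0  0  0  0
  Δ^4: 0  0  0
  Δ^5: 0  0
  Δ^6: 0
The second differences are constant (2) and nonzero, while all higher differences vanish, so the minimal degree is 2.

2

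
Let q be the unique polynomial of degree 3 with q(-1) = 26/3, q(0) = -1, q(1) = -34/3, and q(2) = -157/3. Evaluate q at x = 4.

-1039/3

Forward differences of the values at x = -1, 0, 1, 2:
  q  : 26/3  -1  -34/3  -157/3
  Δ  : -29/3  -31/3  -41
  Δ^2: -2/3  -92/3
  Δ^3: -30
The third differences are constant, confirming degree 3.
Interpolating (Newton forward form) and evaluating at x = 4 gives q(4) = -1039/3.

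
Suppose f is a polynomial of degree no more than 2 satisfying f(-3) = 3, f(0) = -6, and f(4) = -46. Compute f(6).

Using the Lagrange interpolation formula with nodes -3, 0, 4:
  L_0(u) = u(u - 4) / 21
  L_1(u) = (u + 3)(u - 4) / -12
  L_2(u) = (u + 3)u / 28
Then f(u) = 3·L_0(u) - 6·L_1(u) - 46·L_2(u).
Expanding and collecting terms gives f(u) = -u^2 - 6u - 6.
Evaluating at u = 6: f(6) = -78.

-78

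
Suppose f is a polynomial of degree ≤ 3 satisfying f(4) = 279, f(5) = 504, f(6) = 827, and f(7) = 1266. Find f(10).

3459

Using the Lagrange interpolation formula with nodes 4, 5, 6, 7:
  L_0(x) = (x - 5)(x - 6)(x - 7) / -6
  L_1(x) = (x - 4)(x - 6)(x - 7) / 2
  L_2(x) = (x - 4)(x - 5)(x - 7) / -2
  L_3(x) = (x - 4)(x - 5)(x - 6) / 6
Then f(x) = 279·L_0(x) + 504·L_1(x) + 827·L_2(x) + 1266·L_3(x).
Expanding and collecting terms gives f(x) = 3x^3 + 4x^2 + 6x - 1.
Evaluating at x = 10: f(10) = 3459.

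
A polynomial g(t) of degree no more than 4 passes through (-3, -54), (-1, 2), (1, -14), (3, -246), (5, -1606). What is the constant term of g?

Write g(t) = at^4 + bt^3 + ct^2 + dt + e. Substituting each data point gives a linear system:
  81a - 27b + 9c - 3d + e = -54
  a - b + c - d + e = 2
  a + b + c + d + e = -14
  81a + 27b + 9c + 3d + e = -246
  625a + 125b + 25c + 5d + e = -1606
Solving the system yields a = -2, b = -3, c = 2, d = -5, e = -6.
So g(t) = -2t^4 - 3t^3 + 2t^2 - 5t - 6.
The constant term is -6.

-6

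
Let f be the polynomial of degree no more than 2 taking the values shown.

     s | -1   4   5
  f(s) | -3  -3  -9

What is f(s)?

f(s) = -s^2 + 3s + 1

Write f(s) = as^2 + bs + c. Substituting each data point gives a linear system:
  a - b + c = -3
  16a + 4b + c = -3
  25a + 5b + c = -9
Solving the system yields a = -1, b = 3, c = 1.
So f(s) = -s² + 3s + 1.
Check: f(5) = -9. ✓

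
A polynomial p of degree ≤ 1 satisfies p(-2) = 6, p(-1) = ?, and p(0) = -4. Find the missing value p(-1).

On equispaced nodes a degree-1 polynomial has vanishing second forward difference, so
  p(-2) - 2·p(-1) + p(0) = 0.
Substituting the known values and solving for p(-1):
  -2·p(-1) = -2
  p(-1) = 1.

1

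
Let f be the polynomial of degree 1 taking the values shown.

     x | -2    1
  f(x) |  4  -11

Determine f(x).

f(x) = -5x - 6

Using the Lagrange interpolation formula with nodes -2, 1:
  L_0(x) = (x - 1) / -3
  L_1(x) = (x + 2) / 3
Then f(x) = 4·L_0(x) - 11·L_1(x).
Expanding and collecting terms gives f(x) = -5x - 6.
Check: f(1) = -11. ✓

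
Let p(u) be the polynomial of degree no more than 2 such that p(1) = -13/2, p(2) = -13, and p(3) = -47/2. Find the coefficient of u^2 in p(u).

Write p(u) = au^2 + bu + c. Substituting each data point gives a linear system:
  a + b + c = -13/2
  4a + 2b + c = -13
  9a + 3b + c = -47/2
Solving the system yields a = -2, b = -1/2, c = -4.
So p(u) = -2u² - (1/2)u - 4.
The leading coefficient is -2.

-2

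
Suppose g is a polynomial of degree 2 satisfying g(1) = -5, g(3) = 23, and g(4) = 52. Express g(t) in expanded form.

g(t) = 5t^2 - 6t - 4

Write g(t) = at^2 + bt + c. Substituting each data point gives a linear system:
  a + b + c = -5
  9a + 3b + c = 23
  16a + 4b + c = 52
Solving the system yields a = 5, b = -6, c = -4.
So g(t) = 5t^2 - 6t - 4.
Check: g(4) = 52. ✓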